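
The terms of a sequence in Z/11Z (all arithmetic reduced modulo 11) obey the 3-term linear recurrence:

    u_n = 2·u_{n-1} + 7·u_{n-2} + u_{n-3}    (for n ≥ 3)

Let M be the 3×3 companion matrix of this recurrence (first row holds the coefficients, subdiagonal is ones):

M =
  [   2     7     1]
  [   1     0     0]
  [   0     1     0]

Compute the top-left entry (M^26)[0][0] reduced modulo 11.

1

(M^26)[0][0] is the top entry after applying M 26 times to the unit state (1, 0, 0). Equivalently it is h_{28} for the auxiliary sequence (h_n) obeying the same recurrence with h_2 = 1 and h_i = 0 for 0 ≤ i < 2:
h_3 = 2·1 + 7·0 + 1·0 = 2
h_4 = 2·2 + 7·1 + 1·0 = 0
h_5 = 2·0 + 7·2 + 1·1 = 4
h_6 = 2·4 + 7·0 + 1·2 = 10
h_7 = 2·10 + 7·4 + 1·0 = 4
h_8 = 2·4 + 7·10 + 1·4 = 5
h_9 = 2·5 + 7·4 + 1·10 = 4
h_10 = 2·4 + 7·5 + 1·4 = 3
h_11 = 2·3 + 7·4 + 1·5 = 6
h_12 = 2·6 + 7·3 + 1·4 = 4
h_13 = 2·4 + 7·6 + 1·3 = 9
h_14 = 2·9 + 7·4 + 1·6 = 8
h_15 = 2·8 + 7·9 + 1·4 = 6
h_16 = 2·6 + 7·8 + 1·9 = 0
h_17 = 2·0 + 7·6 + 1·8 = 6
h_18 = 2·6 + 7·0 + 1·6 = 7
h_19 = 2·7 + 7·6 + 1·0 = 1
h_20 = 2·1 + 7·7 + 1·6 = 2
h_21 = 2·2 + 7·1 + 1·7 = 7
h_22 = 2·7 + 7·2 + 1·1 = 7
h_23 = 2·7 + 7·7 + 1·2 = 10
h_24 = 2·10 + 7·7 + 1·7 = 10
h_25 = 2·10 + 7·10 + 1·7 = 9
h_26 = 2·9 + 7·10 + 1·10 = 10
h_27 = 2·10 + 7·9 + 1·10 = 5
h_28 = 2·5 + 7·10 + 1·9 = 1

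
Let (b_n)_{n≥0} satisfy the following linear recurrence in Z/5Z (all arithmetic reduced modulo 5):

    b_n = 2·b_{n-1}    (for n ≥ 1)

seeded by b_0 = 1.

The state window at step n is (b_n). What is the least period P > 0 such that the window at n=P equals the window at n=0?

4

n=0: window = (1)
n=1: window = (2)
n=2: window = (4)
n=3: window = (3)
n=4: window = (1)
window at n=4 equals window at n=0 → period = 4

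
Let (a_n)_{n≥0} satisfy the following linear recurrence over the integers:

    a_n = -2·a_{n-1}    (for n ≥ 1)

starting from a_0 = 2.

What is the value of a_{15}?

-65536

a_1 = -2·2 = -4
a_2 = -2·-4 = 8
a_3 = -2·8 = -16
a_4 = -2·-16 = 32
a_5 = -2·32 = -64
a_6 = -2·-64 = 128
a_7 = -2·128 = -256
a_8 = -2·-256 = 512
a_9 = -2·512 = -1024
a_10 = -2·-1024 = 2048
a_11 = -2·2048 = -4096
a_12 = -2·-4096 = 8192
a_13 = -2·8192 = -16384
a_14 = -2·-16384 = 32768
a_15 = -2·32768 = -65536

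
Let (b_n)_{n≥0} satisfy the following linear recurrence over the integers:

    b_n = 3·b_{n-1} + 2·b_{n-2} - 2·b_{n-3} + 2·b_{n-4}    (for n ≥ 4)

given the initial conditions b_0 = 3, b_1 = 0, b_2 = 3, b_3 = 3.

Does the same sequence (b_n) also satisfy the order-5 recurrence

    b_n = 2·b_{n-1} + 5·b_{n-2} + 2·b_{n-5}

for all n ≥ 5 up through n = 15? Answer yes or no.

yes

Terms b_0..b_15: 3, 0, 3, 3, 21, 63, 231, 783, 2727, 9411, 32583, 112683, 389847, 1348563, 4665183, 16138347
n=5: candidate gives 63, actual b_5 = 63 ✓
n=6: candidate gives 231, actual b_6 = 231 ✓
n=7: candidate gives 783, actual b_7 = 783 ✓
n=8: candidate gives 2727, actual b_8 = 2727 ✓
n=9: candidate gives 9411, actual b_9 = 9411 ✓
n=10: candidate gives 32583, actual b_10 = 32583 ✓
n=11: candidate gives 112683, actual b_11 = 112683 ✓
n=12: candidate gives 389847, actual b_12 = 389847 ✓
n=13: candidate gives 1348563, actual b_13 = 1348563 ✓
n=14: candidate gives 4665183, actual b_14 = 4665183 ✓
n=15: candidate gives 16138347, actual b_15 = 16138347 ✓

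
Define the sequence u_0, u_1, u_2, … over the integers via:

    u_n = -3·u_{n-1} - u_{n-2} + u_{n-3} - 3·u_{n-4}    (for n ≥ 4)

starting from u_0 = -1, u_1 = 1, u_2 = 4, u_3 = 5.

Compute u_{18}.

u_4 = -3·5 + -1·4 + 1·1 + -3·-1 = -15
u_5 = -3·-15 + -1·5 + 1·4 + -3·1 = 41
u_6 = -3·41 + -1·-15 + 1·5 + -3·4 = -115
u_7 = -3·-115 + -1·41 + 1·-15 + -3·5 = 274
u_8 = -3·274 + -1·-115 + 1·41 + -3·-15 = -621
u_9 = -3·-621 + -1·274 + 1·-115 + -3·41 = 1351
u_10 = -3·1351 + -1·-621 + 1·274 + -3·-115 = -2813
u_11 = -3·-2813 + -1·1351 + 1·-621 + -3·274 = 5645
u_12 = -3·5645 + -1·-2813 + 1·1351 + -3·-621 = -10908
u_13 = -3·-10908 + -1·5645 + 1·-2813 + -3·1351 = 20213
u_14 = -3·20213 + -1·-10908 + 1·5645 + -3·-2813 = -35647
u_15 = -3·-35647 + -1·20213 + 1·-10908 + -3·5645 = 58885
u_16 = -3·58885 + -1·-35647 + 1·20213 + -3·-10908 = -88071
u_17 = -3·-88071 + -1·58885 + 1·-35647 + -3·20213 = 109042
u_18 = -3·109042 + -1·-88071 + 1·58885 + -3·-35647 = -73229

-73229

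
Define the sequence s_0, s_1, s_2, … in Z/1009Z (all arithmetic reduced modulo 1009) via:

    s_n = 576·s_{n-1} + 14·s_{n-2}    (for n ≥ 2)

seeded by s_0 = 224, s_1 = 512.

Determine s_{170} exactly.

716

s_2 = 576·512 + 14·224 = 393
s_3 = 576·393 + 14·512 = 457
s_4 = 576·457 + 14·393 = 340
s_5 = 576·340 + 14·457 = 438
s_6 = 576·438 + 14·340 = 762
s_7 = 576·762 + 14·438 = 75
Continuing the recurrence:
  s_8 = 391;  s_9 = 250;  s_10 = 142;  s_11 = 536;  s_12 = 961;  s_13 = 36
  s_14 = 893;  s_15 = 282;  s_16 = 377;  s_17 = 129;  s_18 = 880;  s_19 = 150
  s_20 = 847;  s_21 = 607;  s_22 = 268;  s_23 = 417;  s_24 = 775;  s_25 = 206
  s_26 = 354;  s_27 = 952;  s_28 = 376;  s_29 = 861;  s_30 = 736;  s_31 = 102
  s_32 = 444;  s_33 = 886;  s_34 = 953;  s_35 = 328;  s_36 = 470;  s_37 = 864
  s_38 = 753;  s_39 = 855;  s_40 = 540;  s_41 = 130;  s_42 = 711;  s_43 = 693
  s_44 = 477;  s_45 = 925;  s_46 = 672;  s_47 = 458;  s_48 = 786;  s_49 = 53
  s_50 = 163;  s_51 = 793;  s_52 = 964;  s_53 = 317;  s_54 = 342;  s_55 = 639
  s_56 = 531;  s_57 = 1003;  s_58 = 951;  s_59 = 814;  s_60 = 885;  s_61 = 512
  s_62 = 566;  s_63 = 214;  s_64 = 18;  s_65 = 247;  s_66 = 255;  s_67 = 1006
  s_68 = 833;  s_69 = 491;  s_70 = 859;  s_71 = 185;  s_72 = 533;  s_73 = 844
  s_74 = 205;  s_75 = 744;  s_76 = 571;  s_77 = 288;  s_78 = 334;  s_79 = 670
  s_80 = 113;  s_81 = 811;  s_82 = 542;  s_83 = 666;  s_84 = 721;  s_85 = 840
  s_86 = 533;  s_87 = 933;  s_88 = 10;  s_89 = 660;  s_90 = 916;  s_91 = 68
  s_92 = 533;  s_93 = 215;  s_94 = 132;  s_95 = 340;  s_96 = 933;  s_97 = 335
  s_98 = 186;  s_99 = 836;  s_100 = 829;  s_101 = 852;  s_102 = 885;  s_103 = 35
  s_104 = 262;  s_105 = 52;  s_106 = 323;  s_107 = 111;  s_108 = 855;  s_109 = 633
  s_110 = 221;  s_111 = 952;  s_112 = 532;  s_113 = 916;  s_114 = 294;  s_115 = 548
  s_116 = 920;  s_117 = 804;  s_118 = 745;  s_119 = 452;  s_120 = 370;  s_121 = 495
  s_122 = 717;  s_123 = 178;  s_124 = 567;  s_125 = 150;  s_126 = 501;  s_127 = 84
  s_128 = 912;  s_129 = 799;  s_130 = 780;  s_131 = 362;  s_132 = 479;  s_133 = 470
  s_134 = 960;  s_135 = 554;  s_136 = 583;  s_137 = 504;  s_138 = 811;  s_139 = 971
  s_140 = 565;  s_141 = 10;  s_142 = 553;  s_143 = 833;  s_144 = 203;  s_145 = 447
  s_146 = 1001;  s_147 = 641;  s_148 = 819;  s_149 = 434;  s_150 = 119;  s_151 = 963
  s_152 = 395;  s_153 = 860;  s_154 = 426;  s_155 = 121;  s_156 = 994;  s_157 = 117
  s_158 = 588;  s_159 = 293;  s_160 = 425;  s_161 = 688;  s_162 = 656;  s_163 = 32
  s_164 = 373;  s_165 = 379;  s_166 = 537;  s_167 = 819;  s_168 = 996
s_169 = 576·996 + 14·819 = 951
s_170 = 576·951 + 14·996 = 716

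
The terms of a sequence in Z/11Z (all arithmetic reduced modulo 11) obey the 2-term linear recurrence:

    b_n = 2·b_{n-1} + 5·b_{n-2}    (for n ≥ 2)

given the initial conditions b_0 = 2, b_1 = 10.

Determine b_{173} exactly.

b_2 = 2·10 + 5·2 = 8
b_3 = 2·8 + 5·10 = 0
b_4 = 2·0 + 5·8 = 7
b_5 = 2·7 + 5·0 = 3
b_6 = 2·3 + 5·7 = 8
b_7 = 2·8 + 5·3 = 9
b_8 = 2·9 + 5·8 = 3
b_9 = 2·3 + 5·9 = 7
b_10 = 2·7 + 5·3 = 7
b_11 = 2·7 + 5·7 = 5
b_12 = 2·5 + 5·7 = 1
b_13 = 2·1 + 5·5 = 5
b_14 = 2·5 + 5·1 = 4
b_15 = 2·4 + 5·5 = 0
b_16 = 2·0 + 5·4 = 9
b_17 = 2·9 + 5·0 = 7
b_18 = 2·7 + 5·9 = 4
b_19 = 2·4 + 5·7 = 10
b_20 = 2·10 + 5·4 = 7
b_21 = 2·7 + 5·10 = 9
b_22 = 2·9 + 5·7 = 9
b_23 = 2·9 + 5·9 = 8
b_24 = 2·8 + 5·9 = 6
b_25 = 2·6 + 5·8 = 8
b_26 = 2·8 + 5·6 = 2
b_27 = 2·2 + 5·8 = 0
b_28 = 2·0 + 5·2 = 10
b_29 = 2·10 + 5·0 = 9
b_30 = 2·9 + 5·10 = 2
b_31 = 2·2 + 5·9 = 5
b_32 = 2·5 + 5·2 = 9
b_33 = 2·9 + 5·5 = 10
b_34 = 2·10 + 5·9 = 10
b_35 = 2·10 + 5·10 = 4
b_36 = 2·4 + 5·10 = 3
b_37 = 2·3 + 5·4 = 4
b_38 = 2·4 + 5·3 = 1
b_39 = 2·1 + 5·4 = 0
b_40 = 2·0 + 5·1 = 5
b_41 = 2·5 + 5·0 = 10
b_42 = 2·10 + 5·5 = 1
b_43 = 2·1 + 5·10 = 8
b_44 = 2·8 + 5·1 = 10
b_45 = 2·10 + 5·8 = 5
b_46 = 2·5 + 5·10 = 5
b_47 = 2·5 + 5·5 = 2
b_48 = 2·2 + 5·5 = 7
b_49 = 2·7 + 5·2 = 2
b_50 = 2·2 + 5·7 = 6
b_51 = 2·6 + 5·2 = 0
b_52 = 2·0 + 5·6 = 8
b_53 = 2·8 + 5·0 = 5
b_54 = 2·5 + 5·8 = 6
b_55 = 2·6 + 5·5 = 4
b_56 = 2·4 + 5·6 = 5
b_57 = 2·5 + 5·4 = 8
b_58 = 2·8 + 5·5 = 8
b_59 = 2·8 + 5·8 = 1
b_60 = 2·1 + 5·8 = 9
b_61 = 2·9 + 5·1 = 1
b_62 = 2·1 + 5·9 = 3
b_63 = 2·3 + 5·1 = 0
b_64 = 2·0 + 5·3 = 4
b_65 = 2·4 + 5·0 = 8
b_66 = 2·8 + 5·4 = 3
b_67 = 2·3 + 5·8 = 2
b_68 = 2·2 + 5·3 = 8
b_69 = 2·8 + 5·2 = 4
b_70 = 2·4 + 5·8 = 4
b_71 = 2·4 + 5·4 = 6
b_72 = 2·6 + 5·4 = 10
b_73 = 2·10 + 5·6 = 6
b_74 = 2·6 + 5·10 = 7
b_75 = 2·7 + 5·6 = 0
b_76 = 2·0 + 5·7 = 2
b_77 = 2·2 + 5·0 = 4
b_78 = 2·4 + 5·2 = 7
b_79 = 2·7 + 5·4 = 1
b_80 = 2·1 + 5·7 = 4
b_81 = 2·4 + 5·1 = 2
b_82 = 2·2 + 5·4 = 2
b_83 = 2·2 + 5·2 = 3
b_84 = 2·3 + 5·2 = 5
b_85 = 2·5 + 5·3 = 3
b_86 = 2·3 + 5·5 = 9
b_87 = 2·9 + 5·3 = 0
b_88 = 2·0 + 5·9 = 1
b_89 = 2·1 + 5·0 = 2
b_90 = 2·2 + 5·1 = 9
b_91 = 2·9 + 5·2 = 6
b_92 = 2·6 + 5·9 = 2
b_93 = 2·2 + 5·6 = 1
b_94 = 2·1 + 5·2 = 1
b_95 = 2·1 + 5·1 = 7
b_96 = 2·7 + 5·1 = 8
b_97 = 2·8 + 5·7 = 7
b_98 = 2·7 + 5·8 = 10
b_99 = 2·10 + 5·7 = 0
b_100 = 2·0 + 5·10 = 6
b_101 = 2·6 + 5·0 = 1
b_102 = 2·1 + 5·6 = 10
b_103 = 2·10 + 5·1 = 3
b_104 = 2·3 + 5·10 = 1
b_105 = 2·1 + 5·3 = 6
b_106 = 2·6 + 5·1 = 6
b_107 = 2·6 + 5·6 = 9
b_108 = 2·9 + 5·6 = 4
b_109 = 2·4 + 5·9 = 9
b_110 = 2·9 + 5·4 = 5
b_111 = 2·5 + 5·9 = 0
b_112 = 2·0 + 5·5 = 3
b_113 = 2·3 + 5·0 = 6
b_114 = 2·6 + 5·3 = 5
b_115 = 2·5 + 5·6 = 7
b_116 = 2·7 + 5·5 = 6
b_117 = 2·6 + 5·7 = 3
b_118 = 2·3 + 5·6 = 3
b_119 = 2·3 + 5·3 = 10
b_120 = 2·10 + 5·3 = 2
b_121 = 2·2 + 5·10 = 10
b_122 = 2·10 + 5·2 = 8
b_123 = 2·8 + 5·10 = 0
b_124 = 2·0 + 5·8 = 7
b_125 = 2·7 + 5·0 = 3
b_126 = 2·3 + 5·7 = 8
b_127 = 2·8 + 5·3 = 9
b_128 = 2·9 + 5·8 = 3
b_129 = 2·3 + 5·9 = 7
b_130 = 2·7 + 5·3 = 7
b_131 = 2·7 + 5·7 = 5
b_132 = 2·5 + 5·7 = 1
b_133 = 2·1 + 5·5 = 5
b_134 = 2·5 + 5·1 = 4
b_135 = 2·4 + 5·5 = 0
b_136 = 2·0 + 5·4 = 9
b_137 = 2·9 + 5·0 = 7
b_138 = 2·7 + 5·9 = 4
b_139 = 2·4 + 5·7 = 10
b_140 = 2·10 + 5·4 = 7
b_141 = 2·7 + 5·10 = 9
b_142 = 2·9 + 5·7 = 9
b_143 = 2·9 + 5·9 = 8
b_144 = 2·8 + 5·9 = 6
b_145 = 2·6 + 5·8 = 8
b_146 = 2·8 + 5·6 = 2
b_147 = 2·2 + 5·8 = 0
b_148 = 2·0 + 5·2 = 10
b_149 = 2·10 + 5·0 = 9
b_150 = 2·9 + 5·10 = 2
b_151 = 2·2 + 5·9 = 5
b_152 = 2·5 + 5·2 = 9
b_153 = 2·9 + 5·5 = 10
b_154 = 2·10 + 5·9 = 10
b_155 = 2·10 + 5·10 = 4
b_156 = 2·4 + 5·10 = 3
b_157 = 2·3 + 5·4 = 4
b_158 = 2·4 + 5·3 = 1
b_159 = 2·1 + 5·4 = 0
b_160 = 2·0 + 5·1 = 5
b_161 = 2·5 + 5·0 = 10
b_162 = 2·10 + 5·5 = 1
b_163 = 2·1 + 5·10 = 8
b_164 = 2·8 + 5·1 = 10
b_165 = 2·10 + 5·8 = 5
b_166 = 2·5 + 5·10 = 5
b_167 = 2·5 + 5·5 = 2
b_168 = 2·2 + 5·5 = 7
b_169 = 2·7 + 5·2 = 2
b_170 = 2·2 + 5·7 = 6
b_171 = 2·6 + 5·2 = 0
b_172 = 2·0 + 5·6 = 8
b_173 = 2·8 + 5·0 = 5

5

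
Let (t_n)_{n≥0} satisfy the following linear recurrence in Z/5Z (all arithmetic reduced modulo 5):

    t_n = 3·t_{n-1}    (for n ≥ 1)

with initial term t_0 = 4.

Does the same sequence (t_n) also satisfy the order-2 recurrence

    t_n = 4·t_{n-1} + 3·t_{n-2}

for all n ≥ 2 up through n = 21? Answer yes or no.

Terms t_0..t_21: 4, 2, 1, 3, 4, 2, 1, 3, 4, 2, 1, 3, 4, 2, 1, 3, 4, 2, 1, 3, 4, 2
n=2: candidate gives 0, actual t_2 = 1 ✗

no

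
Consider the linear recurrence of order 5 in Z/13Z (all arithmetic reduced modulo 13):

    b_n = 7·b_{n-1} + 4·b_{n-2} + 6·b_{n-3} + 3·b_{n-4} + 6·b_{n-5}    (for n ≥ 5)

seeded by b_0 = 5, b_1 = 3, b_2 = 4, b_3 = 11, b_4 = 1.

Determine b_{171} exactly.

b_5 = 7·1 + 4·11 + 6·4 + 3·3 + 6·5 = 10
b_6 = 7·10 + 4·1 + 6·11 + 3·4 + 6·3 = 1
b_7 = 7·1 + 4·10 + 6·1 + 3·11 + 6·4 = 6
b_8 = 7·6 + 4·1 + 6·10 + 3·1 + 6·11 = 6
b_9 = 7·6 + 4·6 + 6·1 + 3·10 + 6·1 = 4
b_10 = 7·4 + 4·6 + 6·6 + 3·1 + 6·10 = 8
Continuing the recurrence:
  b_11 = 2;  b_12 = 7;  b_13 = 10;  b_14 = 2;  b_15 = 7;  b_16 = 7
  b_17 = 5;  b_18 = 2;  b_19 = 5;  b_20 = 6;  b_21 = 1;  b_22 = 6
  b_23 = 5;  b_24 = 9;  b_25 = 2;  b_26 = 0;  b_27 = 9;  b_28 = 2
  b_29 = 6;  b_30 = 12;  b_31 = 4;  b_32 = 3;  b_33 = 9;  b_34 = 2
  b_35 = 9;  b_36 = 2;  b_37 = 3;  b_38 = 0;  b_39 = 11;  b_40 = 12
  b_41 = 6;  b_42 = 5;  b_43 = 8;  b_44 = 6;  b_45 = 12;  b_46 = 12
  b_47 = 1;  b_48 = 11;  b_49 = 4;  b_50 = 4;  b_51 = 3;  b_52 = 9
  b_53 = 8;  b_54 = 3;  b_55 = 10;  b_56 = 6;  b_57 = 9;  b_58 = 9
  b_59 = 1;  b_60 = 6;  b_61 = 7;  b_62 = 4;  b_63 = 6;  b_64 = 7
  b_65 = 11;  b_66 = 0;  b_67 = 11;  b_68 = 5;  b_69 = 11;  b_70 = 8
  b_71 = 7;  b_72 = 7;  b_73 = 6;  b_74 = 7;  b_75 = 2;  b_76 = 11
  b_77 = 5;  b_78 = 5;  b_79 = 0;  b_80 = 4;  b_81 = 9;  b_82 = 7
  b_83 = 9;  b_84 = 1;  b_85 = 6;  b_86 = 6;  b_87 = 11;  b_88 = 12
  b_89 = 6;  b_90 = 2;  b_91 = 10;  b_92 = 8;  b_93 = 3;  b_94 = 12
  b_95 = 4;  b_96 = 9;  b_97 = 0;  b_98 = 10;  b_99 = 0;  b_100 = 0
  b_101 = 10;  b_102 = 9;  b_103 = 7;  b_104 = 2;  b_105 = 9;  b_106 = 5
  b_107 = 2;  b_108 = 6;  b_109 = 2;  b_110 = 2;  b_111 = 3;  b_112 = 6
  b_113 = 4;  b_114 = 10;  b_115 = 0;  b_116 = 9;  b_117 = 2;  b_118 = 0
  b_119 = 5;  b_120 = 9;  b_121 = 0;  b_122 = 0;  b_123 = 4;  b_124 = 7
  b_125 = 2;  b_126 = 1;  b_127 = 4;  b_128 = 11;  b_129 = 4;  b_130 = 7
  b_131 = 6;  b_132 = 8;  b_133 = 5;  b_134 = 5;  b_135 = 7;  b_136 = 3
  b_137 = 12;  b_138 = 1;  b_139 = 7;  b_140 = 7;  b_141 = 7;  b_142 = 12
  b_143 = 12;  b_144 = 3;  b_145 = 9;  b_146 = 4;  b_147 = 8;  b_148 = 12
  b_149 = 3;  b_150 = 1;  b_151 = 9;  b_152 = 0;  b_153 = 6;  b_154 = 0
  b_155 = 5;  b_156 = 8;  b_157 = 3;  b_158 = 2;  b_159 = 11;  b_160 = 1
  b_161 = 3;  b_162 = 11;  b_163 = 10;  b_164 = 6;  b_165 = 7;  b_166 = 2
  b_167 = 5;  b_168 = 7;  b_169 = 8
b_170 = 7·8 + 4·7 + 6·5 + 3·2 + 6·7 = 6
b_171 = 7·6 + 4·8 + 6·7 + 3·5 + 6·2 = 0

0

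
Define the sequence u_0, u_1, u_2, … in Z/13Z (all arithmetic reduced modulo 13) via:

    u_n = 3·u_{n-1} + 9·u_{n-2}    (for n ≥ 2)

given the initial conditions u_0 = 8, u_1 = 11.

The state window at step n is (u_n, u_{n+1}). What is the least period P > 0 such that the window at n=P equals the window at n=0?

84

n=0: window = (8, 11)
n=1: window = (11, 1)
n=2: window = (1, 11)
n=3: window = (11, 3)
n=4: window = (3, 4)
n=5: window = (4, 0)
n=6: window = (0, 10)
n=7: window = (10, 4)
n=8: window = (4, 11)
n=9: window = (11, 4)
n=10: window = (4, 7)
n=11: window = (7, 5)
n=12: window = (5, 0)
n=13: window = (0, 6)
n=14: window = (6, 5)
n=15: window = (5, 4)
n=16: window = (4, 5)
n=17: window = (5, 12)
n=18: window = (12, 3)
n=19: window = (3, 0)
n=20: window = (0, 1)
n=21: window = (1, 3)
n=22: window = (3, 5)
n=23: window = (5, 3)
n=24: window = (3, 2)
n=25: window = (2, 7)
n=26: window = (7, 0)
n=27: window = (0, 11)
n=28: window = (11, 7)
n=29: window = (7, 3)
n=30: window = (3, 7)
n=31: window = (7, 9)
n=32: window = (9, 12)
n=33: window = (12, 0)
n=34: window = (0, 4)
n=35: window = (4, 12)
n=36: window = (12, 7)
n=37: window = (7, 12)
n=38: window = (12, 8)
n=39: window = (8, 2)
n=40: window = (2, 0)
…
n=82: window = (11, 0)
n=83: window = (0, 8)
n=84: window = (8, 11)
window at n=84 equals window at n=0 → period = 84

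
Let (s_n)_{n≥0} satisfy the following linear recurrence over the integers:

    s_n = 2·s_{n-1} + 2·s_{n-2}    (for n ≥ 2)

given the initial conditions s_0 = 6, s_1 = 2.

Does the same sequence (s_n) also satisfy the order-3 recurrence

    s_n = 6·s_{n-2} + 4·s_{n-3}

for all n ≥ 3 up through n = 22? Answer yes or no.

yes

Terms s_0..s_22: 6, 2, 16, 36, 104, 280, 768, 2096, 5728, 15648, 42752, 116800, 319104, 871808, 2381824, 6507264, 17778176, 48570880, 132698112, 362537984, 990472192, 2706020352, 7392985088
n=3: candidate gives 36, actual s_3 = 36 ✓
n=4: candidate gives 104, actual s_4 = 104 ✓
n=5: candidate gives 280, actual s_5 = 280 ✓
n=6: candidate gives 768, actual s_6 = 768 ✓
n=7: candidate gives 2096, actual s_7 = 2096 ✓
n=8: candidate gives 5728, actual s_8 = 5728 ✓
n=9: candidate gives 15648, actual s_9 = 15648 ✓
n=10: candidate gives 42752, actual s_10 = 42752 ✓
n=11: candidate gives 116800, actual s_11 = 116800 ✓
n=12: candidate gives 319104, actual s_12 = 319104 ✓
n=13: candidate gives 871808, actual s_13 = 871808 ✓
n=14: candidate gives 2381824, actual s_14 = 2381824 ✓
n=15: candidate gives 6507264, actual s_15 = 6507264 ✓
n=16: candidate gives 17778176, actual s_16 = 17778176 ✓
n=17: candidate gives 48570880, actual s_17 = 48570880 ✓
n=18: candidate gives 132698112, actual s_18 = 132698112 ✓
n=19: candidate gives 362537984, actual s_19 = 362537984 ✓
n=20: candidate gives 990472192, actual s_20 = 990472192 ✓
n=21: candidate gives 2706020352, actual s_21 = 2706020352 ✓
n=22: candidate gives 7392985088, actual s_22 = 7392985088 ✓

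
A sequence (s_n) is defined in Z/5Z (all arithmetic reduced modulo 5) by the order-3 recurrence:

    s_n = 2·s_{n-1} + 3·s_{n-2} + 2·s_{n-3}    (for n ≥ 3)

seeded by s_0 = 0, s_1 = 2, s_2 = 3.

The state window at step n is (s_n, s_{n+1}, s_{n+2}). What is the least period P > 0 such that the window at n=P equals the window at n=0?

n=0: window = (0, 2, 3)
n=1: window = (2, 3, 2)
n=2: window = (3, 2, 2)
n=3: window = (2, 2, 1)
n=4: window = (2, 1, 2)
n=5: window = (1, 2, 1)
n=6: window = (2, 1, 0)
n=7: window = (1, 0, 2)
n=8: window = (0, 2, 1)
n=9: window = (2, 1, 3)
n=10: window = (1, 3, 3)
n=11: window = (3, 3, 2)
n=12: window = (3, 2, 4)
n=13: window = (2, 4, 0)
n=14: window = (4, 0, 1)
n=15: window = (0, 1, 0)
n=16: window = (1, 0, 3)
n=17: window = (0, 3, 3)
n=18: window = (3, 3, 0)
n=19: window = (3, 0, 0)
n=20: window = (0, 0, 1)
n=21: window = (0, 1, 2)
n=22: window = (1, 2, 2)
n=23: window = (2, 2, 2)
n=24: window = (2, 2, 4)
n=25: window = (2, 4, 3)
n=26: window = (4, 3, 2)
n=27: window = (3, 2, 1)
n=28: window = (2, 1, 4)
n=29: window = (1, 4, 0)
n=30: window = (4, 0, 4)
n=31: window = (0, 4, 1)
n=32: window = (4, 1, 4)
n=33: window = (1, 4, 4)
n=34: window = (4, 4, 2)
n=35: window = (4, 2, 4)
n=36: window = (2, 4, 2)
n=37: window = (4, 2, 0)
n=38: window = (2, 0, 4)
n=39: window = (0, 4, 2)
n=40: window = (4, 2, 1)
…
n=122: window = (3, 2, 0)
n=123: window = (2, 0, 2)
n=124: window = (0, 2, 3)
window at n=124 equals window at n=0 → period = 124

124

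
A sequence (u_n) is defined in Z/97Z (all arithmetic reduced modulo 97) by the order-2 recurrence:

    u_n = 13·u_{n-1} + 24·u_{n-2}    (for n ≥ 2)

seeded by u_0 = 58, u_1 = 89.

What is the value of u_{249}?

94

u_2 = 13·89 + 24·58 = 27
u_3 = 13·27 + 24·89 = 62
u_4 = 13·62 + 24·27 = 96
u_5 = 13·96 + 24·62 = 20
u_6 = 13·20 + 24·96 = 42
u_7 = 13·42 + 24·20 = 56
Continuing the recurrence:
  u_8 = 87;  u_9 = 50;  u_10 = 22;  u_11 = 31;  u_12 = 58;  u_13 = 43
  u_14 = 11;  u_15 = 11;  u_16 = 19;  u_17 = 26;  u_18 = 18;  u_19 = 82
  u_20 = 43;  u_21 = 5;  u_22 = 30;  u_23 = 25;  u_24 = 75;  u_25 = 23
  u_26 = 62;  u_27 = 0;  u_28 = 33;  u_29 = 41;  u_30 = 64;  u_31 = 70
  u_32 = 21;  u_33 = 13;  u_34 = 91;  u_35 = 40;  u_36 = 85;  u_37 = 28
  u_38 = 76;  u_39 = 11;  u_40 = 27;  u_41 = 33;  u_42 = 10;  u_43 = 49
  u_44 = 4;  u_45 = 64;  u_46 = 55;  u_47 = 20;  u_48 = 28;  u_49 = 68
  u_50 = 4;  u_51 = 35;  u_52 = 66;  u_53 = 49;  u_54 = 87;  u_55 = 76
  u_56 = 69;  u_57 = 5;  u_58 = 72;  u_59 = 86;  u_60 = 33;  u_61 = 68
  u_62 = 27;  u_63 = 43;  u_64 = 43;  u_65 = 39;  u_66 = 84;  u_67 = 88
  u_68 = 56;  u_69 = 27;  u_70 = 46;  u_71 = 82;  u_72 = 36;  u_73 = 11
  u_74 = 37;  u_75 = 66;  u_76 = 0;  u_77 = 32;  u_78 = 28;  u_79 = 65
  u_80 = 62;  u_81 = 38;  u_82 = 42;  u_83 = 3;  u_84 = 77;  u_85 = 6
  u_86 = 83;  u_87 = 59;  u_88 = 43;  u_89 = 35;  u_90 = 32;  u_91 = 92
  u_92 = 24;  u_93 = 95;  u_94 = 65;  u_95 = 21;  u_96 = 87;  u_97 = 83
  u_98 = 63;  u_99 = 95;  u_100 = 31;  u_101 = 64;  u_102 = 24;  u_103 = 5
  u_104 = 59;  u_105 = 14;  u_106 = 46;  u_107 = 61;  u_108 = 54;  u_109 = 32
  u_110 = 63;  u_111 = 35;  u_112 = 27;  u_113 = 27;  u_114 = 29;  u_115 = 55
  u_116 = 53;  u_117 = 69;  u_118 = 35;  u_119 = 74;  u_120 = 56;  u_121 = 79
  u_122 = 43;  u_123 = 30;  u_124 = 64;  u_125 = 0;  u_126 = 81;  u_127 = 83
  u_128 = 16;  u_129 = 66;  u_130 = 78;  u_131 = 76;  u_132 = 47;  u_133 = 10
  u_134 = 94;  u_135 = 7;  u_136 = 19;  u_137 = 27;  u_138 = 31;  u_139 = 81
  u_140 = 51;  u_141 = 85;  u_142 = 1;  u_143 = 16;  u_144 = 38;  u_145 = 5
  u_146 = 7;  u_147 = 17;  u_148 = 1;  u_149 = 33;  u_150 = 65;  u_151 = 85
  u_152 = 46;  u_153 = 19;  u_154 = 90;  u_155 = 74;  u_156 = 18;  u_157 = 70
  u_158 = 81;  u_159 = 17;  u_160 = 31;  u_161 = 35;  u_162 = 35;  u_163 = 34
  u_164 = 21;  u_165 = 22;  u_166 = 14;  u_167 = 31;  u_168 = 60;  u_169 = 69
  u_170 = 9;  u_171 = 27;  u_172 = 82;  u_173 = 65;  u_174 = 0;  u_175 = 8
  u_176 = 7;  u_177 = 89;  u_178 = 64;  u_179 = 58;  u_180 = 59;  u_181 = 25
  u_182 = 92;  u_183 = 50;  u_184 = 45;  u_185 = 39;  u_186 = 35;  u_187 = 33
  u_188 = 8;  u_189 = 23;  u_190 = 6;  u_191 = 48;  u_192 = 89;  u_193 = 78
  u_194 = 46;  u_195 = 45;  u_196 = 40;  u_197 = 48;  u_198 = 32;  u_199 = 16
  u_200 = 6;  u_201 = 74;  u_202 = 39;  u_203 = 52;  u_204 = 60;  u_205 = 88
  u_206 = 62;  u_207 = 8;  u_208 = 40;  u_209 = 33;  u_210 = 31;  u_211 = 31
  u_212 = 80;  u_213 = 38;  u_214 = 86;  u_215 = 90;  u_216 = 33;  u_217 = 67
  u_218 = 14;  u_219 = 44;  u_220 = 35;  u_221 = 56;  u_222 = 16;  u_223 = 0
  u_224 = 93;  u_225 = 45;  u_226 = 4;  u_227 = 65;  u_228 = 68;  u_229 = 19
  u_230 = 36;  u_231 = 51;  u_232 = 72;  u_233 = 26;  u_234 = 29;  u_235 = 31
  u_236 = 32;  u_237 = 93;  u_238 = 37;  u_239 = 94;  u_240 = 73;  u_241 = 4
  u_242 = 58;  u_243 = 74;  u_244 = 26;  u_245 = 77;  u_246 = 73;  u_247 = 81
u_248 = 13·81 + 24·73 = 89
u_249 = 13·89 + 24·81 = 94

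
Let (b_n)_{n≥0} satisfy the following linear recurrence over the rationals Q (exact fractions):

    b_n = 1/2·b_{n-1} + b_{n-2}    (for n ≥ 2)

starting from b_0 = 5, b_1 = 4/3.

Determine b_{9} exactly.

b_2 = 1/2·4/3 + 1·5 = 17/3
b_3 = 1/2·17/3 + 1·4/3 = 25/6
b_4 = 1/2·25/6 + 1·17/3 = 31/4
b_5 = 1/2·31/4 + 1·25/6 = 193/24
b_6 = 1/2·193/24 + 1·31/4 = 565/48
b_7 = 1/2·565/48 + 1·193/24 = 1337/96
b_8 = 1/2·1337/96 + 1·565/48 = 1199/64
b_9 = 1/2·1199/64 + 1·1337/96 = 8945/384

8945/384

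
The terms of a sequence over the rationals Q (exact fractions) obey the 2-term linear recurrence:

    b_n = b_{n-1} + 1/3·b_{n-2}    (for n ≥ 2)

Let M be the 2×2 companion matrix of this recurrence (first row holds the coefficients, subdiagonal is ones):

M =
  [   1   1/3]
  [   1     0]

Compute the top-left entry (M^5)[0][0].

(M^5)[0][0] is the top entry after applying M 5 times to the unit state (1, 0). Equivalently it is h_{6} for the auxiliary sequence (h_n) obeying the same recurrence with h_1 = 1 and h_i = 0 for 0 ≤ i < 1:
h_2 = 1·1 + 1/3·0 = 1
h_3 = 1·1 + 1/3·1 = 4/3
h_4 = 1·4/3 + 1/3·1 = 5/3
h_5 = 1·5/3 + 1/3·4/3 = 19/9
h_6 = 1·19/9 + 1/3·5/3 = 8/3

8/3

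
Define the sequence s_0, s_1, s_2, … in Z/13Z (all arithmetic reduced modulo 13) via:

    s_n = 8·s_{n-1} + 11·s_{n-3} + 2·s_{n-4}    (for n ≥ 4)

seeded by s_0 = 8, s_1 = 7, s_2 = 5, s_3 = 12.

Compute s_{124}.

s_4 = 8·12 + 0·5 + 11·7 + 2·8 = 7
s_5 = 8·7 + 0·12 + 11·5 + 2·7 = 8
s_6 = 8·8 + 0·7 + 11·12 + 2·5 = 11
s_7 = 8·11 + 0·8 + 11·7 + 2·12 = 7
s_8 = 8·7 + 0·11 + 11·8 + 2·7 = 2
s_9 = 8·2 + 0·7 + 11·11 + 2·8 = 10
s_10 = 8·10 + 0·2 + 11·7 + 2·11 = 10
s_11 = 8·10 + 0·10 + 11·2 + 2·7 = 12
s_12 = 8·12 + 0·10 + 11·10 + 2·2 = 2
s_13 = 8·2 + 0·12 + 11·10 + 2·10 = 3
s_14 = 8·3 + 0·2 + 11·12 + 2·10 = 7
s_15 = 8·7 + 0·3 + 11·2 + 2·12 = 11
s_16 = 8·11 + 0·7 + 11·3 + 2·2 = 8
s_17 = 8·8 + 0·11 + 11·7 + 2·3 = 4
s_18 = 8·4 + 0·8 + 11·11 + 2·7 = 11
s_19 = 8·11 + 0·4 + 11·8 + 2·11 = 3
s_20 = 8·3 + 0·11 + 11·4 + 2·8 = 6
s_21 = 8·6 + 0·3 + 11·11 + 2·4 = 8
s_22 = 8·8 + 0·6 + 11·3 + 2·11 = 2
s_23 = 8·2 + 0·8 + 11·6 + 2·3 = 10
s_24 = 8·10 + 0·2 + 11·8 + 2·6 = 11
s_25 = 8·11 + 0·10 + 11·2 + 2·8 = 9
s_26 = 8·9 + 0·11 + 11·10 + 2·2 = 4
s_27 = 8·4 + 0·9 + 11·11 + 2·10 = 4
s_28 = 8·4 + 0·4 + 11·9 + 2·11 = 10
s_29 = 8·10 + 0·4 + 11·4 + 2·9 = 12
s_30 = 8·12 + 0·10 + 11·4 + 2·4 = 5
s_31 = 8·5 + 0·12 + 11·10 + 2·4 = 2
s_32 = 8·2 + 0·5 + 11·12 + 2·10 = 12
s_33 = 8·12 + 0·2 + 11·5 + 2·12 = 6
s_34 = 8·6 + 0·12 + 11·2 + 2·5 = 2
s_35 = 8·2 + 0·6 + 11·12 + 2·2 = 9
s_36 = 8·9 + 0·2 + 11·6 + 2·12 = 6
s_37 = 8·6 + 0·9 + 11·2 + 2·6 = 4
s_38 = 8·4 + 0·6 + 11·9 + 2·2 = 5
s_39 = 8·5 + 0·4 + 11·6 + 2·9 = 7
s_40 = 8·7 + 0·5 + 11·4 + 2·6 = 8
s_41 = 8·8 + 0·7 + 11·5 + 2·4 = 10
s_42 = 8·10 + 0·8 + 11·7 + 2·5 = 11
s_43 = 8·11 + 0·10 + 11·8 + 2·7 = 8
s_44 = 8·8 + 0·11 + 11·10 + 2·8 = 8
s_45 = 8·8 + 0·8 + 11·11 + 2·10 = 10
s_46 = 8·10 + 0·8 + 11·8 + 2·11 = 8
s_47 = 8·8 + 0·10 + 11·8 + 2·8 = 12
s_48 = 8·12 + 0·8 + 11·10 + 2·8 = 1
s_49 = 8·1 + 0·12 + 11·8 + 2·10 = 12
s_50 = 8·12 + 0·1 + 11·12 + 2·8 = 10
s_51 = 8·10 + 0·12 + 11·1 + 2·12 = 11
s_52 = 8·11 + 0·10 + 11·12 + 2·1 = 1
s_53 = 8·1 + 0·11 + 11·10 + 2·12 = 12
s_54 = 8·12 + 0·1 + 11·11 + 2·10 = 3
s_55 = 8·3 + 0·12 + 11·1 + 2·11 = 5
s_56 = 8·5 + 0·3 + 11·12 + 2·1 = 5
s_57 = 8·5 + 0·5 + 11·3 + 2·12 = 6
s_58 = 8·6 + 0·5 + 11·5 + 2·3 = 5
s_59 = 8·5 + 0·6 + 11·5 + 2·5 = 1
s_60 = 8·1 + 0·5 + 11·6 + 2·5 = 6
s_61 = 8·6 + 0·1 + 11·5 + 2·6 = 11
s_62 = 8·11 + 0·6 + 11·1 + 2·5 = 5
s_63 = 8·5 + 0·11 + 11·6 + 2·1 = 4
s_64 = 8·4 + 0·5 + 11·11 + 2·6 = 9
s_65 = 8·9 + 0·4 + 11·5 + 2·11 = 6
s_66 = 8·6 + 0·9 + 11·4 + 2·5 = 11
s_67 = 8·11 + 0·6 + 11·9 + 2·4 = 0
s_68 = 8·0 + 0·11 + 11·6 + 2·9 = 6
s_69 = 8·6 + 0·0 + 11·11 + 2·6 = 12
s_70 = 8·12 + 0·6 + 11·0 + 2·11 = 1
s_71 = 8·1 + 0·12 + 11·6 + 2·0 = 9
s_72 = 8·9 + 0·1 + 11·12 + 2·6 = 8
s_73 = 8·8 + 0·9 + 11·1 + 2·12 = 8
s_74 = 8·8 + 0·8 + 11·9 + 2·1 = 9
s_75 = 8·9 + 0·8 + 11·8 + 2·9 = 9
s_76 = 8·9 + 0·9 + 11·8 + 2·8 = 7
s_77 = 8·7 + 0·9 + 11·9 + 2·8 = 2
s_78 = 8·2 + 0·7 + 11·9 + 2·9 = 3
s_79 = 8·3 + 0·2 + 11·7 + 2·9 = 2
s_80 = 8·2 + 0·3 + 11·2 + 2·7 = 0
s_81 = 8·0 + 0·2 + 11·3 + 2·2 = 11
s_82 = 8·11 + 0·0 + 11·2 + 2·3 = 12
s_83 = 8·12 + 0·11 + 11·0 + 2·2 = 9
s_84 = 8·9 + 0·12 + 11·11 + 2·0 = 11
s_85 = 8·11 + 0·9 + 11·12 + 2·11 = 8
s_86 = 8·8 + 0·11 + 11·9 + 2·12 = 5
s_87 = 8·5 + 0·8 + 11·11 + 2·9 = 10
s_88 = 8·10 + 0·5 + 11·8 + 2·11 = 8
s_89 = 8·8 + 0·10 + 11·5 + 2·8 = 5
s_90 = 8·5 + 0·8 + 11·10 + 2·5 = 4
s_91 = 8·4 + 0·5 + 11·8 + 2·10 = 10
s_92 = 8·10 + 0·4 + 11·5 + 2·8 = 8
s_93 = 8·8 + 0·10 + 11·4 + 2·5 = 1
s_94 = 8·1 + 0·8 + 11·10 + 2·4 = 9
s_95 = 8·9 + 0·1 + 11·8 + 2·10 = 11
s_96 = 8·11 + 0·9 + 11·1 + 2·8 = 11
s_97 = 8·11 + 0·11 + 11·9 + 2·1 = 7
s_98 = 8·7 + 0·11 + 11·11 + 2·9 = 0
s_99 = 8·0 + 0·7 + 11·11 + 2·11 = 0
s_100 = 8·0 + 0·0 + 11·7 + 2·11 = 8
s_101 = 8·8 + 0·0 + 11·0 + 2·7 = 0
s_102 = 8·0 + 0·8 + 11·0 + 2·0 = 0
s_103 = 8·0 + 0·0 + 11·8 + 2·0 = 10
s_104 = 8·10 + 0·0 + 11·0 + 2·8 = 5
s_105 = 8·5 + 0·10 + 11·0 + 2·0 = 1
s_106 = 8·1 + 0·5 + 11·10 + 2·0 = 1
s_107 = 8·1 + 0·1 + 11·5 + 2·10 = 5
s_108 = 8·5 + 0·1 + 11·1 + 2·5 = 9
s_109 = 8·9 + 0·5 + 11·1 + 2·1 = 7
s_110 = 8·7 + 0·9 + 11·5 + 2·1 = 9
s_111 = 8·9 + 0·7 + 11·9 + 2·5 = 12
s_112 = 8·12 + 0·9 + 11·7 + 2·9 = 9
s_113 = 8·9 + 0·12 + 11·9 + 2·7 = 3
s_114 = 8·3 + 0·9 + 11·12 + 2·9 = 5
s_115 = 8·5 + 0·3 + 11·9 + 2·12 = 7
s_116 = 8·7 + 0·5 + 11·3 + 2·9 = 3
s_117 = 8·3 + 0·7 + 11·5 + 2·3 = 7
s_118 = 8·7 + 0·3 + 11·7 + 2·5 = 0
s_119 = 8·0 + 0·7 + 11·3 + 2·7 = 8
s_120 = 8·8 + 0·0 + 11·7 + 2·3 = 4
s_121 = 8·4 + 0·8 + 11·0 + 2·7 = 7
s_122 = 8·7 + 0·4 + 11·8 + 2·0 = 1
s_123 = 8·1 + 0·7 + 11·4 + 2·8 = 3
s_124 = 8·3 + 0·1 + 11·7 + 2·4 = 5

5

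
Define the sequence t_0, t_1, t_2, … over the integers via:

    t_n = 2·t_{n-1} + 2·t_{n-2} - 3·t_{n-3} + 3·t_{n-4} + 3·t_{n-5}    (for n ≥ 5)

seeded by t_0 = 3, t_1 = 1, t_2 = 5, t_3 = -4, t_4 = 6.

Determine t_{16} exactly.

t_5 = 2·6 + 2·-4 + -3·5 + 3·1 + 3·3 = 1
t_6 = 2·1 + 2·6 + -3·-4 + 3·5 + 3·1 = 44
t_7 = 2·44 + 2·1 + -3·6 + 3·-4 + 3·5 = 75
t_8 = 2·75 + 2·44 + -3·1 + 3·6 + 3·-4 = 241
t_9 = 2·241 + 2·75 + -3·44 + 3·1 + 3·6 = 521
t_10 = 2·521 + 2·241 + -3·75 + 3·44 + 3·1 = 1434
t_11 = 2·1434 + 2·521 + -3·241 + 3·75 + 3·44 = 3544
t_12 = 2·3544 + 2·1434 + -3·521 + 3·241 + 3·75 = 9341
t_13 = 2·9341 + 2·3544 + -3·1434 + 3·521 + 3·241 = 23754
t_14 = 2·23754 + 2·9341 + -3·3544 + 3·1434 + 3·521 = 61423
t_15 = 2·61423 + 2·23754 + -3·9341 + 3·3544 + 3·1434 = 157265
t_16 = 2·157265 + 2·61423 + -3·23754 + 3·9341 + 3·3544 = 404769

404769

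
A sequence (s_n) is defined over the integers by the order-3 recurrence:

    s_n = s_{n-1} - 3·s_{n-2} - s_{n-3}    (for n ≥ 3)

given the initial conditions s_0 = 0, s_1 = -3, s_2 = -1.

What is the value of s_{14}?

s_3 = 1·-1 + -3·-3 + -1·0 = 8
s_4 = 1·8 + -3·-1 + -1·-3 = 14
s_5 = 1·14 + -3·8 + -1·-1 = -9
s_6 = 1·-9 + -3·14 + -1·8 = -59
s_7 = 1·-59 + -3·-9 + -1·14 = -46
s_8 = 1·-46 + -3·-59 + -1·-9 = 140
s_9 = 1·140 + -3·-46 + -1·-59 = 337
s_10 = 1·337 + -3·140 + -1·-46 = -37
s_11 = 1·-37 + -3·337 + -1·140 = -1188
s_12 = 1·-1188 + -3·-37 + -1·337 = -1414
s_13 = 1·-1414 + -3·-1188 + -1·-37 = 2187
s_14 = 1·2187 + -3·-1414 + -1·-1188 = 7617

7617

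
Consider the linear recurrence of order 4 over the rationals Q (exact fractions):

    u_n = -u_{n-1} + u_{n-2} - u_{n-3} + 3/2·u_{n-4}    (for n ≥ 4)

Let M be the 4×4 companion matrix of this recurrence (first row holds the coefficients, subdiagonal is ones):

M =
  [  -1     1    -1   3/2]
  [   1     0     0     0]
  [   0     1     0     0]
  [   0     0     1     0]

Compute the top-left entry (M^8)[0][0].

(M^8)[0][0] is the top entry after applying M 8 times to the unit state (1, 0, 0, 0). Equivalently it is h_{11} for the auxiliary sequence (h_n) obeying the same recurrence with h_3 = 1 and h_i = 0 for 0 ≤ i < 3:
h_4 = -1·1 + 1·0 + -1·0 + 3/2·0 = -1
h_5 = -1·-1 + 1·1 + -1·0 + 3/2·0 = 2
h_6 = -1·2 + 1·-1 + -1·1 + 3/2·0 = -4
h_7 = -1·-4 + 1·2 + -1·-1 + 3/2·1 = 17/2
h_8 = -1·17/2 + 1·-4 + -1·2 + 3/2·-1 = -16
h_9 = -1·-16 + 1·17/2 + -1·-4 + 3/2·2 = 63/2
h_10 = -1·63/2 + 1·-16 + -1·17/2 + 3/2·-4 = -62
h_11 = -1·-62 + 1·63/2 + -1·-16 + 3/2·17/2 = 489/4

489/4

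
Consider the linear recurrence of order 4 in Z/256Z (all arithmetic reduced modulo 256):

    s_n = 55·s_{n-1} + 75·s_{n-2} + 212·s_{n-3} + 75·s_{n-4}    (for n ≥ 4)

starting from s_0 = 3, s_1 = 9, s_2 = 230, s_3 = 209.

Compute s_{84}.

s_4 = 55·209 + 75·230 + 212·9 + 75·3 = 158
s_5 = 55·158 + 75·209 + 212·230 + 75·9 = 72
s_6 = 55·72 + 75·158 + 212·209 + 75·230 = 56
s_7 = 55·56 + 75·72 + 212·158 + 75·209 = 51
s_8 = 55·51 + 75·56 + 212·72 + 75·158 = 71
s_9 = 55·71 + 75·51 + 212·56 + 75·72 = 170
s_10 = 55·170 + 75·71 + 212·51 + 75·56 = 247
s_11 = 55·247 + 75·170 + 212·71 + 75·51 = 156
s_12 = 55·156 + 75·247 + 212·170 + 75·71 = 118
s_13 = 55·118 + 75·156 + 212·247 + 75·170 = 104
s_14 = 55·104 + 75·118 + 212·156 + 75·247 = 119
s_15 = 55·119 + 75·104 + 212·118 + 75·156 = 117
s_16 = 55·117 + 75·119 + 212·104 + 75·118 = 178
s_17 = 55·178 + 75·117 + 212·119 + 75·104 = 137
s_18 = 55·137 + 75·178 + 212·117 + 75·119 = 86
s_19 = 55·86 + 75·137 + 212·178 + 75·117 = 76
s_20 = 55·76 + 75·86 + 212·137 + 75·178 = 32
s_21 = 55·32 + 75·76 + 212·86 + 75·137 = 127
s_22 = 55·127 + 75·32 + 212·76 + 75·86 = 203
s_23 = 55·203 + 75·127 + 212·32 + 75·76 = 150
s_24 = 55·150 + 75·203 + 212·127 + 75·32 = 63
s_25 = 55·63 + 75·150 + 212·203 + 75·127 = 204
s_26 = 55·204 + 75·63 + 212·150 + 75·203 = 250
s_27 = 55·250 + 75·204 + 212·63 + 75·150 = 152
s_28 = 55·152 + 75·250 + 212·204 + 75·63 = 75
s_29 = 55·75 + 75·152 + 212·250 + 75·204 = 113
s_30 = 55·113 + 75·75 + 212·152 + 75·250 = 94
s_31 = 55·94 + 75·113 + 212·75 + 75·152 = 241
s_32 = 55·241 + 75·94 + 212·113 + 75·75 = 222
s_33 = 55·222 + 75·241 + 212·94 + 75·113 = 64
s_34 = 55·64 + 75·222 + 212·241 + 75·94 = 232
s_35 = 55·232 + 75·64 + 212·222 + 75·241 = 11
s_36 = 55·11 + 75·232 + 212·64 + 75·222 = 95
s_37 = 55·95 + 75·11 + 212·232 + 75·64 = 130
s_38 = 55·130 + 75·95 + 212·11 + 75·232 = 215
s_39 = 55·215 + 75·130 + 212·95 + 75·11 = 44
s_40 = 55·44 + 75·215 + 212·130 + 75·95 = 238
s_41 = 55·238 + 75·44 + 212·215 + 75·130 = 40
s_42 = 55·40 + 75·238 + 212·44 + 75·215 = 191
s_43 = 55·191 + 75·40 + 212·238 + 75·44 = 189
s_44 = 55·189 + 75·191 + 212·40 + 75·238 = 106
s_45 = 55·106 + 75·189 + 212·191 + 75·40 = 9
s_46 = 55·9 + 75·106 + 212·189 + 75·191 = 118
s_47 = 55·118 + 75·9 + 212·106 + 75·189 = 36
s_48 = 55·36 + 75·118 + 212·9 + 75·106 = 208
s_49 = 55·208 + 75·36 + 212·118 + 75·9 = 151
s_50 = 55·151 + 75·208 + 212·36 + 75·118 = 195
s_51 = 55·195 + 75·151 + 212·208 + 75·36 = 238
s_52 = 55·238 + 75·195 + 212·151 + 75·208 = 63
s_53 = 55·63 + 75·238 + 212·195 + 75·151 = 252
s_54 = 55·252 + 75·63 + 212·238 + 75·195 = 210
s_55 = 55·210 + 75·252 + 212·63 + 75·238 = 216
s_56 = 55·216 + 75·210 + 212·252 + 75·63 = 19
s_57 = 55·19 + 75·216 + 212·210 + 75·252 = 25
s_58 = 55·25 + 75·19 + 212·216 + 75·210 = 86
s_59 = 55·86 + 75·25 + 212·19 + 75·216 = 209
s_60 = 55·209 + 75·86 + 212·25 + 75·19 = 94
s_61 = 55·94 + 75·209 + 212·86 + 75·25 = 248
s_62 = 55·248 + 75·94 + 212·209 + 75·86 = 24
s_63 = 55·24 + 75·248 + 212·94 + 75·209 = 227
s_64 = 55·227 + 75·24 + 212·248 + 75·94 = 183
s_65 = 55·183 + 75·227 + 212·24 + 75·248 = 90
s_66 = 55·90 + 75·183 + 212·227 + 75·24 = 247
s_67 = 55·247 + 75·90 + 212·183 + 75·227 = 124
s_68 = 55·124 + 75·247 + 212·90 + 75·183 = 38
s_69 = 55·38 + 75·124 + 212·247 + 75·90 = 104
s_70 = 55·104 + 75·38 + 212·124 + 75·247 = 135
s_71 = 55·135 + 75·104 + 212·38 + 75·124 = 69
s_72 = 55·69 + 75·135 + 212·104 + 75·38 = 162
s_73 = 55·162 + 75·69 + 212·135 + 75·104 = 73
s_74 = 55·73 + 75·162 + 212·69 + 75·135 = 214
s_75 = 55·214 + 75·73 + 212·162 + 75·69 = 188
s_76 = 55·188 + 75·214 + 212·73 + 75·162 = 0
s_77 = 55·0 + 75·188 + 212·214 + 75·73 = 175
s_78 = 55·175 + 75·0 + 212·188 + 75·214 = 251
s_79 = 55·251 + 75·175 + 212·0 + 75·188 = 70
s_80 = 55·70 + 75·251 + 212·175 + 75·0 = 127
s_81 = 55·127 + 75·70 + 212·251 + 75·175 = 236
s_82 = 55·236 + 75·127 + 212·70 + 75·251 = 106
s_83 = 55·106 + 75·236 + 212·127 + 75·70 = 152
s_84 = 55·152 + 75·106 + 212·236 + 75·127 = 91

91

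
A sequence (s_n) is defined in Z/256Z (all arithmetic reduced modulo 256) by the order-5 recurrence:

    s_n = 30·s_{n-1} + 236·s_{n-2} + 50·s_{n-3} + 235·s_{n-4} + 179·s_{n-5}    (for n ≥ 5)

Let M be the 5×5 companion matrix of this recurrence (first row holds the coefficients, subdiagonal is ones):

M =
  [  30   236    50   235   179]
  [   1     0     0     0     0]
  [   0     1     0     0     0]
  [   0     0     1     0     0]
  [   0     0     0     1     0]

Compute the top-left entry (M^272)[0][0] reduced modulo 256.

(M^272)[0][0] is the top entry after applying M 272 times to the unit state (1, 0, 0, 0, 0). Equivalently it is h_{276} for the auxiliary sequence (h_n) obeying the same recurrence with h_4 = 1 and h_i = 0 for 0 ≤ i < 4:
h_5 = 30·1 + 236·0 + 50·0 + 235·0 + 179·0 = 30
h_6 = 30·30 + 236·1 + 50·0 + 235·0 + 179·0 = 112
h_7 = 30·112 + 236·30 + 50·1 + 235·0 + 179·0 = 250
h_8 = 30·250 + 236·112 + 50·30 + 235·1 + 179·0 = 83
h_9 = 30·83 + 236·250 + 50·112 + 235·30 + 179·1 = 79
h_10 = 30·79 + 236·83 + 50·250 + 235·112 + 179·30 = 100
Continuing the recurrence:
  h_11 = 144;  h_12 = 125;  h_13 = 124;  h_14 = 237;  h_15 = 156;  h_16 = 107
  h_17 = 223;  h_18 = 129;  h_19 = 131;  h_20 = 33;  h_21 = 90;  h_22 = 230
  h_23 = 210;  h_24 = 28;  h_25 = 125;  h_26 = 138;  h_27 = 120;  h_28 = 60
  h_29 = 239;  h_30 = 215;  h_31 = 228;  h_32 = 150;  h_33 = 27;  h_34 = 116
  h_35 = 105;  h_36 = 162;  h_37 = 27;  h_38 = 97;  h_39 = 101;  h_40 = 169
  h_41 = 235;  h_42 = 252;  h_43 = 184;  h_44 = 136;  h_45 = 172;  h_46 = 29
  h_47 = 162;  h_48 = 208;  h_49 = 94;  h_50 = 75;  h_51 = 15;  h_52 = 120
  h_53 = 68;  h_54 = 25;  h_55 = 68;  h_56 = 241;  h_57 = 36;  h_58 = 43
  h_59 = 51;  h_60 = 109;  h_61 = 191;  h_62 = 121;  h_63 = 110;  h_64 = 118
  h_65 = 106;  h_66 = 80;  h_67 = 185;  h_68 = 94;  h_69 = 0;  h_70 = 88
  h_71 = 111;  h_72 = 199;  h_73 = 144;  h_74 = 202;  h_75 = 183;  h_76 = 20
  h_77 = 213;  h_78 = 66;  h_79 = 59;  h_80 = 173;  h_81 = 17;  h_82 = 133
  h_83 = 91;  h_84 = 168;  h_85 = 32;  h_86 = 96;  h_87 = 24;  h_88 = 105
  h_89 = 6;  h_90 = 176;  h_91 = 210;  h_92 = 51;  h_93 = 223;  h_94 = 236
  h_95 = 8;  h_96 = 181;  h_97 = 12;  h_98 = 101;  h_99 = 156;  h_100 = 123
  h_101 = 135;  h_102 = 201;  h_103 = 219;  h_104 = 81;  h_105 = 146;  h_106 = 118
  h_107 = 210;  h_108 = 100;  h_109 = 5;  h_110 = 50;  h_111 = 72;  h_112 = 36
  h_113 = 223;  h_114 = 199;  h_115 = 252;  h_116 = 238;  h_117 = 243;  h_118 = 180
  h_119 = 17;  h_120 = 18;  h_121 = 107;  h_122 = 153;  h_123 = 141;  h_124 = 225
  h_125 = 11;  h_126 = 132;  h_127 = 248;  h_128 = 8;  h_129 = 196;  h_130 = 165
  h_131 = 138;  h_132 = 80;  h_133 = 86;  h_134 = 75;  h_135 = 191;  h_136 = 64
  h_137 = 28;  h_138 = 145;  h_139 = 20;  h_140 = 201;  h_141 = 196;  h_142 = 219
  h_143 = 91;  h_144 = 85;  h_145 = 23;  h_146 = 233;  h_147 = 198;  h_148 = 38
  h_149 = 10;  h_150 = 216;  h_151 = 161;  h_152 = 70;  h_153 = 144;  h_154 = 32
  h_155 = 255;  h_156 = 87;  h_157 = 168;  h_158 = 194;  h_159 = 15;  h_160 = 148
  h_161 = 29;  h_162 = 82;  h_163 = 171;  h_164 = 165;  h_165 = 25;  h_166 = 253
  h_167 = 59;  h_168 = 16;  h_169 = 0;  h_170 = 0;  h_171 = 48;  h_172 = 145
  h_173 = 110;  h_174 = 240;  h_175 = 234;  h_176 = 211;  h_177 = 175;  h_178 = 244
  h_179 = 192;  h_180 = 237;  h_181 = 156;  h_182 = 157;  h_183 = 92;  h_184 = 203
  h_185 = 47;  h_186 = 209;  h_187 = 179;  h_188 = 129;  h_189 = 10;  h_190 = 198
  h_191 = 18;  h_192 = 44;  h_193 = 205;  h_194 = 218;  h_195 = 24;  h_196 = 204
  h_197 = 143;  h_198 = 247;  h_199 = 20;  h_200 = 6;  h_201 = 75;  h_202 = 244
  h_203 = 249;  h_204 = 66;  h_205 = 251;  h_206 = 81;  h_207 = 245;  h_208 = 25
  h_209 = 43;  h_210 = 204;  h_211 = 248;  h_212 = 200;  h_213 = 220;  h_214 = 237
  h_215 = 242;  h_216 = 208;  h_217 = 142;  h_218 = 11;  h_219 = 175;  h_220 = 136
  h_221 = 52;  h_222 = 9;  h_223 = 228;  h_224 = 97;  h_225 = 36;  h_226 = 203
  h_227 = 131;  h_228 = 253;  h_229 = 239;  h_230 = 89;  h_231 = 94;  h_232 = 150
  h_233 = 234;  h_234 = 224;  h_235 = 201;  h_236 = 46;  h_237 = 32;  h_238 = 168
  h_239 = 79;  h_240 = 39;  h_241 = 192;  h_242 = 122;  h_243 = 231;  h_244 = 20
  h_245 = 165;  h_246 = 34;  h_247 = 91;  h_248 = 29;  h_249 = 97;  h_250 = 117
  h_251 = 27;  h_252 = 56;  h_253 = 160;  h_254 = 224;  h_255 = 72;  h_256 = 121
  h_257 = 86;  h_258 = 48;  h_259 = 66;  h_260 = 51;  h_261 = 191;  h_262 = 124
  h_263 = 184;  h_264 = 37;  h_265 = 44;  h_266 = 149;  h_267 = 220;  h_268 = 91
  h_269 = 215;  h_270 = 153;  h_271 = 11;  h_272 = 177;  h_273 = 194;  h_274 = 214
h_275 = 30·214 + 236·194 + 50·177 + 235·11 + 179·153 = 146
h_276 = 30·146 + 236·214 + 50·194 + 235·177 + 179·11 = 116

116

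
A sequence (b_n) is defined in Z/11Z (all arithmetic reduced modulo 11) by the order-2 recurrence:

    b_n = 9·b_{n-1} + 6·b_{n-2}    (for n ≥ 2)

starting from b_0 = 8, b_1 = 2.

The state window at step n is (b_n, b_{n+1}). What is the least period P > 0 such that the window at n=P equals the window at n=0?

60

n=0: window = (8, 2)
n=1: window = (2, 0)
n=2: window = (0, 1)
n=3: window = (1, 9)
n=4: window = (9, 10)
n=5: window = (10, 1)
n=6: window = (1, 3)
n=7: window = (3, 0)
n=8: window = (0, 7)
n=9: window = (7, 8)
n=10: window = (8, 4)
n=11: window = (4, 7)
n=12: window = (7, 10)
n=13: window = (10, 0)
n=14: window = (0, 5)
n=15: window = (5, 1)
n=16: window = (1, 6)
n=17: window = (6, 5)
n=18: window = (5, 4)
n=19: window = (4, 0)
n=20: window = (0, 2)
n=21: window = (2, 7)
n=22: window = (7, 9)
n=23: window = (9, 2)
n=24: window = (2, 6)
n=25: window = (6, 0)
n=26: window = (0, 3)
n=27: window = (3, 5)
n=28: window = (5, 8)
n=29: window = (8, 3)
n=30: window = (3, 9)
n=31: window = (9, 0)
n=32: window = (0, 10)
n=33: window = (10, 2)
n=34: window = (2, 1)
n=35: window = (1, 10)
n=36: window = (10, 8)
n=37: window = (8, 0)
n=38: window = (0, 4)
n=39: window = (4, 3)
n=40: window = (3, 7)
…
n=58: window = (6, 3)
n=59: window = (3, 8)
n=60: window = (8, 2)
window at n=60 equals window at n=0 → period = 60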